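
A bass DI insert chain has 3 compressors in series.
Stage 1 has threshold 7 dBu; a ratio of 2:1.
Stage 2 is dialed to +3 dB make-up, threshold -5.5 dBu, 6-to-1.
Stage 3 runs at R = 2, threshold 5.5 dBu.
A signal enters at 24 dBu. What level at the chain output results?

1 dBu

Stage 1: overshoot 17 dB → 17/2 = 8.5 dB → 15.5 dBu.
Stage 2: 21 dB above -5.5 dBu, reduced 6:1 to 3.5 dB above → -2 dBu; +3 dB make-up → 1 dBu.
Stage 3: 1 dBu is at or below the 5.5 dBu threshold — no compression; output 1 dBu.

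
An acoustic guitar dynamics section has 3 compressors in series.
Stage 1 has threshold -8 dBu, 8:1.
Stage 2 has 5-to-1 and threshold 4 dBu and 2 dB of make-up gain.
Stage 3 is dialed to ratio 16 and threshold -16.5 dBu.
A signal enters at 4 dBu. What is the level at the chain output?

Stage 1: 4 dBu is 12 dB over -8 dBu; at 8:1 that becomes 1.5 dB over, giving -6.5 dBu.
Stage 2: -6.5 dBu is at or below the 4 dBu threshold — no compression; make-up brings it to -4.5 dBu.
Stage 3: 12 dB above -16.5 dBu, reduced 16:1 to 0.75 dB above → -15.75 dBu.

-15.75 dBu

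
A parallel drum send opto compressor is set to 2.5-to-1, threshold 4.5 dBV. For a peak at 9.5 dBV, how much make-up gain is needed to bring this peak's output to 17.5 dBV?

Overshoot 5 dB → 5/2.5 = 2 dB after compression, so the compressed level is 4.5 + 2 = 6.5 dBV.
Make-up = target − compressed = 17.5 − 6.5 = 11 dB.

11 dB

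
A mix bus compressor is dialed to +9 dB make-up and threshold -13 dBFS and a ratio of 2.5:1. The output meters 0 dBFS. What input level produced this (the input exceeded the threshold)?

Remove make-up: 0 − 9 = -9 dBFS.
The compressed level sits -9 − (-13) = 4 dB over threshold.
Input overshoot = R × output overshoot = 10 dB → input = -13 + 10 = -3 dBFS.

-3 dBFS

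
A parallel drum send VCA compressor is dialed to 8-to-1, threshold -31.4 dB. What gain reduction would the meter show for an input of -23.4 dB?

Overshoot = -23.4 − (-31.4) = 8 dB.
After 8:1 compression the overshoot becomes 8/8 = 1 dB.
So the signal is attenuated by 8 − 1 = 7 dB.

7 dB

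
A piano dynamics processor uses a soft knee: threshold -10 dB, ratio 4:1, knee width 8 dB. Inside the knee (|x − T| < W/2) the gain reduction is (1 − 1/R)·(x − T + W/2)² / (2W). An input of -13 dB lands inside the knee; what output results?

-13.046875 dB

x − T + W/2 = -13 − (-10) + 4 = 1.
GR = (1 − 1/4) × 1² / 16 = 0.75 × 1 / 16 = 0.046875 dB.
Output = -13 − 0.046875 = -13.046875 dB.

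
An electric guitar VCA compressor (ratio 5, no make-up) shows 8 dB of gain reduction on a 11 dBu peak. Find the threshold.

1 dBu

Let T be the threshold. Output overshoot = (input overshoot)/R, so 3 − T = (11 − T)/5.
5·(3 − T) = 11 − T → 4·T = 15 − 11 = 4.
T = 4/4 = 1 dBu.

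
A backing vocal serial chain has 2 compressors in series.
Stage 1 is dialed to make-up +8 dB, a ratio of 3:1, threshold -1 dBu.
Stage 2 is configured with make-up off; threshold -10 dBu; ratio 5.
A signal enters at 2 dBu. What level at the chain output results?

-6.4 dBu

Stage 1: 3 dB above -1 dBu, reduced 3:1 to 1 dB above → 0 dBu; +8 dB make-up → 8 dBu.
Stage 2: 18 dB above -10 dBu, reduced 5:1 to 3.6 dB above → -6.4 dBu.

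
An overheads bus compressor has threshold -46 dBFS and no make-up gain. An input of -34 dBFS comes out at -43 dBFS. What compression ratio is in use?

Input overshoot = -34 − (-46) = 12 dB; output overshoot = -43 − (-46) = 3 dB.
Ratio = 12 / 3 = 4.

4:1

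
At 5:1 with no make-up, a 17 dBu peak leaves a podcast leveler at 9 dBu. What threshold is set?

7 dBu

Let T be the threshold. Output overshoot = (input overshoot)/R, so 9 − T = (17 − T)/5.
5·(9 − T) = 17 − T → 4·T = 45 − 17 = 28.
T = 28/4 = 7 dBu.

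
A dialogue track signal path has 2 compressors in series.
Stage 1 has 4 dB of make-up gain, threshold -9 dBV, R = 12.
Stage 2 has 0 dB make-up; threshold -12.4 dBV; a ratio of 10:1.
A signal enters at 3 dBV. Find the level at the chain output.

-11.56 dBV

Stage 1: 3 dBV is 12 dB over -9 dBV; at 12:1 that becomes 1 dB over, giving -8 dBV; +4 dB make-up → -4 dBV.
Stage 2: overshoot 8.4 dB → 8.4/10 = 0.84 dB → -11.56 dBV.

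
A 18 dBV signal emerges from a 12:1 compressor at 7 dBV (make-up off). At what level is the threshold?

Let T be the threshold. Output overshoot = (input overshoot)/R, so 7 − T = (18 − T)/12.
12·(7 − T) = 18 − T → 11·T = 84 − 18 = 66.
T = 66/11 = 6 dBV.

6 dBV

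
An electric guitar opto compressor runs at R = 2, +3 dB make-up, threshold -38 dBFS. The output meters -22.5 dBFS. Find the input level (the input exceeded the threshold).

-13 dBFS

Remove make-up: -22.5 − 3 = -25.5 dBFS.
Post-compression overshoot = -25.5 − (-38) = 12.5 dB.
Undo the ratio: input overshoot = 12.5 × 2 = 25 dB, giving input = -13 dBFS.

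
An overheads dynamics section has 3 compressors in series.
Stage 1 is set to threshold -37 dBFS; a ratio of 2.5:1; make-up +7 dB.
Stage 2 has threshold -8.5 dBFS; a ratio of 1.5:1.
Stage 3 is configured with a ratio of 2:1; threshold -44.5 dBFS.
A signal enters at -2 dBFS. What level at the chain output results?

Stage 1: overshoot 35 dB → 35/2.5 = 14 dB → -23 dBFS; +7 dB make-up → -16 dBFS.
Stage 2: below threshold (-16 ≤ -8.5); passes unchanged; output -16 dBFS.
Stage 3: overshoot 28.5 dB → 28.5/2 = 14.25 dB → -30.25 dBFS.

-30.25 dBFS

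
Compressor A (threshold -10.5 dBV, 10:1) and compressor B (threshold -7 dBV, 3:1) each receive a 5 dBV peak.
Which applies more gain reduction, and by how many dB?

A, by 5.95 dB

A: GR = 15.5 − 15.5/10 = 13.95 dB.
B: GR = 12 − 12/3 = 8 dB.
A applies 5.95 dB more gain reduction.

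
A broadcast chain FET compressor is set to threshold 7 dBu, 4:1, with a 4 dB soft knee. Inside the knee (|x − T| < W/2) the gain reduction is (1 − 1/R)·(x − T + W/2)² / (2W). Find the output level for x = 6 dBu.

5.90625 dBu

x − T + W/2 = 6 − 7 + 2 = 1.
GR = (1 − 1/4) × 1² / 8 = 0.75 × 1 / 8 = 0.09375 dB.
Output = 6 − 0.09375 = 5.90625 dBu.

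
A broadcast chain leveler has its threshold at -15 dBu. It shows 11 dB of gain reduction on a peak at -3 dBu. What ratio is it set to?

Input overshoot = -3 − (-15) = 12 dB.
Output overshoot = 12 − 11 = 1 dB.
Ratio = input overshoot / output overshoot = 12 / 1 = 12.

12:1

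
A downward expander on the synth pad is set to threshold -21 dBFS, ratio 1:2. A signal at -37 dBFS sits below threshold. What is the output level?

Below threshold, a 1:2 expander applies gain = (2−1)×(T − x) of attenuation.
(2−1) × 16 = 16 dB, so output = -37 − 16 = -53 dBFS.

-53 dBFS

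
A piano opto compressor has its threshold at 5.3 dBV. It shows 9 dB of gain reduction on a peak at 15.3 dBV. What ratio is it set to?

Input overshoot = 15.3 − 5.3 = 10 dB.
Output overshoot = 10 − 9 = 1 dB.
Ratio = input overshoot / output overshoot = 10 / 1 = 10.

10:1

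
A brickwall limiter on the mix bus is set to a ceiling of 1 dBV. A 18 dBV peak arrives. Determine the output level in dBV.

A brickwall limiter is an ∞:1 compressor: any input above the ceiling is clamped to 1 dBV.

1 dBV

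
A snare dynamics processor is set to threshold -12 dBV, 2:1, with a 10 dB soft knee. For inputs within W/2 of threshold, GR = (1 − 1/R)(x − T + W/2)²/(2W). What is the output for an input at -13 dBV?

-13.4 dBV

x − T + W/2 = -13 − (-12) + 5 = 4.
GR = (1 − 1/2) × 4² / 20 = 0.5 × 16 / 20 = 0.4 dB.
Output = -13 − 0.4 = -13.4 dBV.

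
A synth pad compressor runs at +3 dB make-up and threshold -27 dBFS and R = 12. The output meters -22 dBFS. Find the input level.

Remove make-up: -22 − 3 = -25 dBFS.
That's 2 dB above the -27 dBFS threshold.
Input overshoot = R × output overshoot = 24 dB → input = -27 + 24 = -3 dBFS.

-3 dBFS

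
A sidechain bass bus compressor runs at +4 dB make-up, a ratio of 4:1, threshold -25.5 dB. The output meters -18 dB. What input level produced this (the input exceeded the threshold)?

Before make-up, the level was -18 − 4 = -22 dB.
Post-compression overshoot = -22 − (-25.5) = 3.5 dB.
Undo the ratio: input overshoot = 3.5 × 4 = 14 dB, giving input = -11.5 dB.

-11.5 dB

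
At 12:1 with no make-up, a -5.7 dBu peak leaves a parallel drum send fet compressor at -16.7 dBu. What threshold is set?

Gain reduction = -5.7 − (-16.7) = 11 dB; output overshoot = GR / (R − 1) = 11 / 11 = 1 dB.
Threshold = output − output overshoot = -16.7 − 1 = -17.7 dBu.

-17.7 dBu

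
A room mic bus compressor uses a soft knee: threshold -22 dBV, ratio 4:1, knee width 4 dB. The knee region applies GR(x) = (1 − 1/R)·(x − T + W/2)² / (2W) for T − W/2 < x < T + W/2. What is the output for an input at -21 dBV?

-21.84375 dBV

x − T + W/2 = -21 − (-22) + 2 = 3.
GR = (1 − 1/4) × 3² / 8 = 0.75 × 9 / 8 = 0.84375 dB.
Output = -21 − 0.84375 = -21.84375 dBV.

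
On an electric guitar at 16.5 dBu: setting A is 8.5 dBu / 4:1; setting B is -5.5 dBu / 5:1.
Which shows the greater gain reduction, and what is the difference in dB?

A: overshoot 8 dB → output overshoot 2 dB → GR 6 dB.
B: overshoot 22 dB → output overshoot 4.4 dB → GR 17.6 dB.
B reduces 11.6 dB more.

B, by 11.6 dB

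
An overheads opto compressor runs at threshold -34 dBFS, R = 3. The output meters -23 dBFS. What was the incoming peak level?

That's 11 dB above the -34 dBFS threshold.
Input overshoot = R × output overshoot = 33 dB → input = -34 + 33 = -1 dBFS.

-1 dBFS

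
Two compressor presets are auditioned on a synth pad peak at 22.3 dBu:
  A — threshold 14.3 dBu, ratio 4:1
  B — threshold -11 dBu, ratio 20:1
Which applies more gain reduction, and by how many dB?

B, by 25.635 dB

A: 8 dB over, compressed to 2 dB over, so 6 dB of GR.
B: 33.3 dB over, compressed to 1.665 dB over, so 31.635 dB of GR.
B applies 25.635 dB more gain reduction.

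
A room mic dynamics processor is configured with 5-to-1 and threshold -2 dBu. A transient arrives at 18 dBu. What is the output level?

2 dBu

18 dBu sits 20 dB over threshold.
The 20 dB excess becomes 4 dB after 5:1 reduction.
Output = -2 + 4 = 2 dBu.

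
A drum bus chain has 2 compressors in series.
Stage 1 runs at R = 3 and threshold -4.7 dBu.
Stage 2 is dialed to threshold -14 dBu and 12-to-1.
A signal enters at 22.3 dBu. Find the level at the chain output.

-12.475 dBu

Stage 1: 22.3 dBu is 27 dB over -4.7 dBu; at 3:1 that becomes 9 dB over, giving 4.3 dBu.
Stage 2: overshoot 18.3 dB → 18.3/12 = 1.525 dB → -12.475 dBu.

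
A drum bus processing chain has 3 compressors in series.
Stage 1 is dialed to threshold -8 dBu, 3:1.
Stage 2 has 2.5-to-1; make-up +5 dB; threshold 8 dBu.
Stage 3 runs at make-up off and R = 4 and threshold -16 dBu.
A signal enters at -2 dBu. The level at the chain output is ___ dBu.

Stage 1: -2 dBu is 6 dB over -8 dBu; at 3:1 that becomes 2 dB over, giving -6 dBu.
Stage 2: -6 dBu is at or below the 8 dBu threshold — no compression; make-up brings it to -1 dBu.
Stage 3: -1 dBu is 15 dB over -16 dBu; at 4:1 that becomes 3.75 dB over, giving -12.25 dBu.

-12.25 dBu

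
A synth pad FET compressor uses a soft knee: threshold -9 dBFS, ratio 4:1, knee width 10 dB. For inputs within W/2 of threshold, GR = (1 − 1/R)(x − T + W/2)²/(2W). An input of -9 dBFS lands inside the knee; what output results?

x − T + W/2 = -9 − (-9) + 5 = 5.
GR = (1 − 1/4) × 5² / 20 = 0.75 × 25 / 20 = 0.9375 dB.
Output = -9 − 0.9375 = -9.9375 dBFS.

-9.9375 dBFS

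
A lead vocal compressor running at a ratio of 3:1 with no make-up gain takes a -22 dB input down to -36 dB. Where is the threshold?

-43 dB

Gain reduction = -22 − (-36) = 14 dB; output overshoot = GR / (R − 1) = 14 / 2 = 7 dB.
Threshold = output − output overshoot = -36 − 7 = -43 dB.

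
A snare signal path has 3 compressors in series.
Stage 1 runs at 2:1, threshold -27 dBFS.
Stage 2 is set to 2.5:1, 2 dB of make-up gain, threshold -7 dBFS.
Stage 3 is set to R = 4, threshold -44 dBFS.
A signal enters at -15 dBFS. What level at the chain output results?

-37.75 dBFS

Stage 1: -15 dBFS is 12 dB over -27 dBFS; at 2:1 that becomes 6 dB over, giving -21 dBFS.
Stage 2: -21 dBFS ≤ -7 dBFS, so stage 2 doesn't engage; make-up brings it to -19 dBFS.
Stage 3: overshoot 25 dB → 25/4 = 6.25 dB → -37.75 dBFS.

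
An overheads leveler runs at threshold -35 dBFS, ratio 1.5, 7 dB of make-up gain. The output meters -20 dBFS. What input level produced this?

-23 dBFS

Before make-up, the level was -20 − 7 = -27 dBFS.
Post-compression overshoot = -27 − (-35) = 8 dB.
Input overshoot = R × output overshoot = 12 dB → input = -35 + 12 = -23 dBFS.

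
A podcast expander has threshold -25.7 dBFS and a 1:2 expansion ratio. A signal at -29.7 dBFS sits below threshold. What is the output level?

Below threshold, a 1:2 expander applies gain = (2−1)×(T − x) of attenuation.
(2−1) × 4 = 4 dB, so output = -29.7 − 4 = -33.7 dBFS.

-33.7 dBFS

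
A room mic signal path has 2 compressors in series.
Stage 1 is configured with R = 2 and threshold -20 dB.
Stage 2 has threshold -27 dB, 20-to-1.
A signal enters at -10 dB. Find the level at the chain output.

Stage 1: 10 dB above -20 dB, reduced 2:1 to 5 dB above → -15 dB.
Stage 2: overshoot 12 dB → 12/20 = 0.6 dB → -26.4 dB.

-26.4 dB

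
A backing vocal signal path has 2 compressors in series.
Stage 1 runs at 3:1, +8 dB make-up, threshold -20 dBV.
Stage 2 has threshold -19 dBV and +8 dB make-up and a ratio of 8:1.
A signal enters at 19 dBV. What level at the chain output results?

-8.5 dBV

Stage 1: 19 dBV is 39 dB over -20 dBV; at 3:1 that becomes 13 dB over, giving -7 dBV; +8 dB make-up → 1 dBV.
Stage 2: 20 dB above -19 dBV, reduced 8:1 to 2.5 dB above → -16.5 dBV; +8 dB make-up → -8.5 dBV.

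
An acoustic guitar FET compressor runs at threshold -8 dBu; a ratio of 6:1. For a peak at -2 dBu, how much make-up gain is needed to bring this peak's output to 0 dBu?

7 dB

The peak compresses to -8 + 6/6 = -7 dBu.
To reach 0 dBu requires 0 − (-7) = 7 dB of make-up.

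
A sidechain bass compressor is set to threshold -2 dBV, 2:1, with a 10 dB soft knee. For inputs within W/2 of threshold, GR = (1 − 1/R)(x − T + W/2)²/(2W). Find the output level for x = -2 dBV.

x − T + W/2 = -2 − (-2) + 5 = 5.
GR = (1 − 1/2) × 5² / 20 = 0.5 × 25 / 20 = 0.625 dB.
Output = -2 − 0.625 = -2.625 dBV.

-2.625 dBV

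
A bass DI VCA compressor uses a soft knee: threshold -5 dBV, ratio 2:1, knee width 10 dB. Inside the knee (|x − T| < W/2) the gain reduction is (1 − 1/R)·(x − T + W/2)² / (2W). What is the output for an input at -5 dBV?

x − T + W/2 = -5 − (-5) + 5 = 5.
GR = (1 − 1/2) × 5² / 20 = 0.5 × 25 / 20 = 0.625 dB.
Output = -5 − 0.625 = -5.625 dBV.

-5.625 dBV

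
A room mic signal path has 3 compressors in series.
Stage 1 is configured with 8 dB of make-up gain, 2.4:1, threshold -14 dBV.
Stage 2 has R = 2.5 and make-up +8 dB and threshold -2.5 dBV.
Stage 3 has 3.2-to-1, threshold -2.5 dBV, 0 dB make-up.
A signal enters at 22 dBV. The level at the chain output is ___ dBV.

Stage 1: overshoot 36 dB → 36/2.4 = 15 dB → 1 dBV; +8 dB make-up → 9 dBV.
Stage 2: 11.5 dB above -2.5 dBV, reduced 2.5:1 to 4.6 dB above → 2.1 dBV; +8 dB make-up → 10.1 dBV.
Stage 3: 12.6 dB above -2.5 dBV, reduced 3.2:1 to 3.9375 dB above → 1.4375 dBV.

1.4375 dBV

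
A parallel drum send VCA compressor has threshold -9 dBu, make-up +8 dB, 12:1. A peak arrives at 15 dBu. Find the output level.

1 dBu

15 dBu sits 24 dB over threshold.
12:1 compression reduces that to 24/12 = 2 dB over.
Output = -9 + 2 = -7 dBu; make-up adds 8 dB, giving 1 dBu.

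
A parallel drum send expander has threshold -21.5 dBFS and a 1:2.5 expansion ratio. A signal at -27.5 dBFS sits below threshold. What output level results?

The input is 6 dB below the -21.5 dBFS threshold.
A 1:2.5 expander multiplies undershoot by 2.5: 6 × 2.5 = 15 dB below threshold.
Output = -21.5 − 15 = -36.5 dBFS.

-36.5 dBFS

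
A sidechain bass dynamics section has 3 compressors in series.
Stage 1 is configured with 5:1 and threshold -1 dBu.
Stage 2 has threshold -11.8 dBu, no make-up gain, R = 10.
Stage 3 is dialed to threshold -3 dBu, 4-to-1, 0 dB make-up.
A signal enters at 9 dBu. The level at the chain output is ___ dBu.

-10.52 dBu

Stage 1: overshoot 10 dB → 10/5 = 2 dB → 1 dBu.
Stage 2: 12.8 dB above -11.8 dBu, reduced 10:1 to 1.28 dB above → -10.52 dBu.
Stage 3: below threshold (-10.52 ≤ -3); passes unchanged; output -10.52 dBu.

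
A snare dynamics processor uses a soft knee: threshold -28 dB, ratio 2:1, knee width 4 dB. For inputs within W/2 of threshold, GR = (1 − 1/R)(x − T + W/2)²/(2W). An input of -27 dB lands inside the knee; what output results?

x − T + W/2 = -27 − (-28) + 2 = 3.
GR = (1 − 1/2) × 3² / 8 = 0.5 × 9 / 8 = 0.5625 dB.
Output = -27 − 0.5625 = -27.5625 dB.

-27.5625 dB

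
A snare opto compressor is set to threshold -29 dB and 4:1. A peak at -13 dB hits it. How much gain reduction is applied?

-13 dB exceeds the threshold by 16 dB.
A 4:1 ratio leaves 4 dB of that excess.
Gain reduction = 16 − 4 = 12 dB.

12 dB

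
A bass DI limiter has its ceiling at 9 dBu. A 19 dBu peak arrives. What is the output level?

9 dBu

A brickwall limiter is an ∞:1 compressor: any input above the ceiling is clamped to 9 dBu.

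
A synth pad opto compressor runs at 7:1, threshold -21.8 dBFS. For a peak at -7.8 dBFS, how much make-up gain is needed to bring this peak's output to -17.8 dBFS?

The peak compresses to -21.8 + 14/7 = -19.8 dBFS.
To reach -17.8 dBFS requires -17.8 − (-19.8) = 2 dB of make-up.

2 dB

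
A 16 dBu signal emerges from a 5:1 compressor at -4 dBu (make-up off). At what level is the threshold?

Input is 25 dB above T (since output overshoot × R = input overshoot: (-4 − T)·5 = 16 − T gives T = -9 dBu).
Check: -9 + (16 − (-9))/5 = -9 + 5 = -4 dBu. ✓

-9 dBu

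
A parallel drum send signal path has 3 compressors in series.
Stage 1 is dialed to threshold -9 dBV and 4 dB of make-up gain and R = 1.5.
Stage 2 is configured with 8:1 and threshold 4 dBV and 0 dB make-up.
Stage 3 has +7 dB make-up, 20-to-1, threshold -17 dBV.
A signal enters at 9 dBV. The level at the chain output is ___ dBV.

Stage 1: overshoot 18 dB → 18/1.5 = 12 dB → 3 dBV; +4 dB make-up → 7 dBV.
Stage 2: 7 dBV is 3 dB over 4 dBV; at 8:1 that becomes 0.375 dB over, giving 4.375 dBV.
Stage 3: 21.375 dB above -17 dBV, reduced 20:1 to 1.06875 dB above → -15.93125 dBV; +7 dB make-up → -8.93125 dBV.

-8.93125 dBV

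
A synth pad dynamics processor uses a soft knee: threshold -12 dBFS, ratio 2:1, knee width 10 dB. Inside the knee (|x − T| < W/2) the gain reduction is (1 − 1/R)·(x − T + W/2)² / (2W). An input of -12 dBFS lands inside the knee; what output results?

x − T + W/2 = -12 − (-12) + 5 = 5.
GR = (1 − 1/2) × 5² / 20 = 0.5 × 25 / 20 = 0.625 dB.
Output = -12 − 0.625 = -12.625 dBFS.

-12.625 dBFS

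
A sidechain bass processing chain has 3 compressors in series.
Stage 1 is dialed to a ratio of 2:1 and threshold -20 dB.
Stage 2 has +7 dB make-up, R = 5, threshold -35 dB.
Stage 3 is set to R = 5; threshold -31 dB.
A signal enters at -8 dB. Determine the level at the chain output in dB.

-29.56 dB

Stage 1: overshoot 12 dB → 12/2 = 6 dB → -14 dB.
Stage 2: -14 dB is 21 dB over -35 dB; at 5:1 that becomes 4.2 dB over, giving -30.8 dB; +7 dB make-up → -23.8 dB.
Stage 3: overshoot 7.2 dB → 7.2/5 = 1.44 dB → -29.56 dB.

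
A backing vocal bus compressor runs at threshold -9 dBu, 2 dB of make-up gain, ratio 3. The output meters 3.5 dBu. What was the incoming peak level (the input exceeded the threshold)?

Remove make-up: 3.5 − 2 = 1.5 dBu.
Post-compression overshoot = 1.5 − (-9) = 10.5 dB.
Undo the ratio: input overshoot = 10.5 × 3 = 31.5 dB, giving input = 22.5 dBu.

22.5 dBu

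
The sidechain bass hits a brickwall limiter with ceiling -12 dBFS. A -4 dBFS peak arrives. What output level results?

The limiter clamps the peak to its -12 dBFS ceiling.

-12 dBFS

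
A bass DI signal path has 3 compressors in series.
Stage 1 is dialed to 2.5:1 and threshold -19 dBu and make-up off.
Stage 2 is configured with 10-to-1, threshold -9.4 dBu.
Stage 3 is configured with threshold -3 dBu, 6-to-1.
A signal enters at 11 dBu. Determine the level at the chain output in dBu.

Stage 1: 11 dBu is 30 dB over -19 dBu; at 2.5:1 that becomes 12 dB over, giving -7 dBu.
Stage 2: 2.4 dB above -9.4 dBu, reduced 10:1 to 0.24 dB above → -9.16 dBu.
Stage 3: -9.16 dBu ≤ -3 dBu, so stage 3 doesn't engage; output -9.16 dBu.

-9.16 dBu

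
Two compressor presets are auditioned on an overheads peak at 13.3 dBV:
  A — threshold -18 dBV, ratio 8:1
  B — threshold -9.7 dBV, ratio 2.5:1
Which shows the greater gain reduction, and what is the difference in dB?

A: GR = 31.3 − 31.3/8 = 27.3875 dB.
B: GR = 23 − 23/2.5 = 13.8 dB.
A reduces 13.5875 dB more.

A, by 13.5875 dB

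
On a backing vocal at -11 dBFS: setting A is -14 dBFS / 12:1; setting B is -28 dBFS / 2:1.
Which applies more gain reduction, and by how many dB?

B, by 5.75 dB

A: overshoot 3 dB → output overshoot 0.25 dB → GR 2.75 dB.
B: overshoot 17 dB → output overshoot 8.5 dB → GR 8.5 dB.
B applies 5.75 dB more gain reduction.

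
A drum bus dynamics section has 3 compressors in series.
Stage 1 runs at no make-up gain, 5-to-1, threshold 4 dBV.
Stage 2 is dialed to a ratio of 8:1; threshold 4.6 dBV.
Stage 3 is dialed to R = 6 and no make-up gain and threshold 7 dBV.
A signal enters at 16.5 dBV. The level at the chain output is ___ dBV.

4.8375 dBV

Stage 1: overshoot 12.5 dB → 12.5/5 = 2.5 dB → 6.5 dBV.
Stage 2: 1.9 dB above 4.6 dBV, reduced 8:1 to 0.2375 dB above → 4.8375 dBV.
Stage 3: 4.8375 dBV is at or below the 7 dBV threshold — no compression; output 4.8375 dBV.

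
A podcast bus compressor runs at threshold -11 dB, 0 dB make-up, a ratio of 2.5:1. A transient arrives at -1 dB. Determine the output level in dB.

-7 dB

-1 dB sits 10 dB over threshold.
The 10 dB excess becomes 4 dB after 2.5:1 reduction.
That puts the output at -7 dB.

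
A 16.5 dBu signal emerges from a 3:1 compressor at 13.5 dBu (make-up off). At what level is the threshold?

Let T be the threshold. Output overshoot = (input overshoot)/R, so 13.5 − T = (16.5 − T)/3.
3·(13.5 − T) = 16.5 − T → 2·T = 40.5 − 16.5 = 24.
T = 24/2 = 12 dBu.

12 dBu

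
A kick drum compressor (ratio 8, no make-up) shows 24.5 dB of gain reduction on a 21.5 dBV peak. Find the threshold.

-6.5 dBV

Let T be the threshold. Output overshoot = (input overshoot)/R, so -3 − T = (21.5 − T)/8.
8·(-3 − T) = 21.5 − T → 7·T = -24 − 21.5 = -45.5.
T = -45.5/7 = -6.5 dBV.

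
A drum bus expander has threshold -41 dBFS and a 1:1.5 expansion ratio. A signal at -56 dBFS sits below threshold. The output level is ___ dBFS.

-63.5 dBFS

Below threshold, a 1:1.5 expander applies gain = (1.5−1)×(T − x) of attenuation.
(1.5−1) × 15 = 7.5 dB, so output = -56 − 7.5 = -63.5 dBFS.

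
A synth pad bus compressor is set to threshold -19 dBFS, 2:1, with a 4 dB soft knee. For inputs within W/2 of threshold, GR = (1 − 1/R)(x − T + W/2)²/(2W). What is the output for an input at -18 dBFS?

x − T + W/2 = -18 − (-19) + 2 = 3.
GR = (1 − 1/2) × 3² / 8 = 0.5 × 9 / 8 = 0.5625 dB.
Output = -18 − 0.5625 = -18.5625 dBFS.

-18.5625 dBFS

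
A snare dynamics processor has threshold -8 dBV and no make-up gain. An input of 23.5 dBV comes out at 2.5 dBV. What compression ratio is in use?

3:1

Input overshoot = 23.5 − (-8) = 31.5 dB; output overshoot = 2.5 − (-8) = 10.5 dB.
Ratio = 31.5 / 10.5 = 3.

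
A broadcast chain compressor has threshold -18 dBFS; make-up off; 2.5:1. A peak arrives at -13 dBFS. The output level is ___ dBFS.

Overshoot: -13 − (-18) = 5 dB.
The 5 dB excess becomes 2 dB after 2.5:1 reduction.
Output = -18 + 2 = -16 dBFS.

-16 dBFS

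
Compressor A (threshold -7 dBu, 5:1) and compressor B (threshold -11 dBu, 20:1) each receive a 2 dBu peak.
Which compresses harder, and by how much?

A: GR = 9 − 9/5 = 7.2 dB.
B: GR = 13 − 13/20 = 12.35 dB.
Difference: 5.15 dB in favour of B.

B, by 5.15 dB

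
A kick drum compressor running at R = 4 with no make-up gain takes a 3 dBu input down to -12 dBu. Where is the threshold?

Let T be the threshold. Output overshoot = (input overshoot)/R, so -12 − T = (3 − T)/4.
4·(-12 − T) = 3 − T → 3·T = -48 − 3 = -51.
T = -51/3 = -17 dBu.

-17 dBu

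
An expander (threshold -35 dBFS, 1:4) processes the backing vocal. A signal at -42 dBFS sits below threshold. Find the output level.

Undershoot = (-35) − (-42) = 7 dB.
At 1:4, that expands to 28 dB under threshold.
Output = -35 − 28 = -63 dBFS.

-63 dBFS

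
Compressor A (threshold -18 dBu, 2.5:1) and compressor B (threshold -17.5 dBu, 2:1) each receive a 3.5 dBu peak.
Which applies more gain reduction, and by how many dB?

A, by 2.4 dB

A: GR = 21.5 − 21.5/2.5 = 12.9 dB.
B: GR = 21 − 21/2 = 10.5 dB.
A applies 2.4 dB more gain reduction.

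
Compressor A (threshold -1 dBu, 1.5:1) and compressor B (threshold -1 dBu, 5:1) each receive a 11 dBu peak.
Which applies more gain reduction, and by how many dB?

A: overshoot 12 dB → output overshoot 8 dB → GR 4 dB.
B: overshoot 12 dB → output overshoot 2.4 dB → GR 9.6 dB.
Difference: 5.6 dB in favour of B.

B, by 5.6 dB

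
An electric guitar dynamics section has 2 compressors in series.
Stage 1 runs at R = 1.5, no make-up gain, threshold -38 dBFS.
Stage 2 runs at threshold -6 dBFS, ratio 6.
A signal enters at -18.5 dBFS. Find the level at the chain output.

-25 dBFS

Stage 1: -18.5 dBFS is 19.5 dB over -38 dBFS; at 1.5:1 that becomes 13 dB over, giving -25 dBFS.
Stage 2: -25 dBFS is at or below the -6 dBFS threshold — no compression; output -25 dBFS.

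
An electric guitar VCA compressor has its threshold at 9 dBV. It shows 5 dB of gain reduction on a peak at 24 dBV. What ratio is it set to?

1.5:1

Input overshoot = 24 − 9 = 15 dB.
Output overshoot = 15 − 5 = 10 dB.
Ratio = input overshoot / output overshoot = 15 / 10 = 1.5.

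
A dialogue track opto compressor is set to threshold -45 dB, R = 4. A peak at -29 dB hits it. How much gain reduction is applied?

-29 dB exceeds the threshold by 16 dB.
A 4:1 ratio leaves 4 dB of that excess.
Gain reduction = 16 − 4 = 12 dB.

12 dB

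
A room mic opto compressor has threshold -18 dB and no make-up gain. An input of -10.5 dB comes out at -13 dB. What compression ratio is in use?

Input overshoot = -10.5 − (-18) = 7.5 dB; output overshoot = -13 − (-18) = 5 dB.
Ratio = 7.5 / 5 = 1.5.

1.5:1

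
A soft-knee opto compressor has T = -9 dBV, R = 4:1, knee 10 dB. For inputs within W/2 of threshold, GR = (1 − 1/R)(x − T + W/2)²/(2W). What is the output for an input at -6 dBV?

x − T + W/2 = -6 − (-9) + 5 = 8.
GR = (1 − 1/4) × 8² / 20 = 0.75 × 64 / 20 = 2.4 dB.
Output = -6 − 2.4 = -8.4 dBV.

-8.4 dBV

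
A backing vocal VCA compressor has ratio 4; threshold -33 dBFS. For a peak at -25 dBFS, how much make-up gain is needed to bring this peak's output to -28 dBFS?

3 dB

Without make-up, output = threshold + overshoot/4 = -33 + 2 = -31 dBFS.
Gap to target: 3 dB.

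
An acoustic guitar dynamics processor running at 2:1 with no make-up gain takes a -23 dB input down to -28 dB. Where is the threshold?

Gain reduction = -23 − (-28) = 5 dB; output overshoot = GR / (R − 1) = 5 / 1 = 5 dB.
Threshold = output − output overshoot = -28 − 5 = -33 dB.

-33 dB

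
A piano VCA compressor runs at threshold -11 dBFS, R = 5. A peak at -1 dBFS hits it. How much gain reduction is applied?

8 dB

The signal is 10 dB above threshold.
A 5:1 ratio leaves 2 dB of that excess.
So the signal is attenuated by 10 − 2 = 8 dB.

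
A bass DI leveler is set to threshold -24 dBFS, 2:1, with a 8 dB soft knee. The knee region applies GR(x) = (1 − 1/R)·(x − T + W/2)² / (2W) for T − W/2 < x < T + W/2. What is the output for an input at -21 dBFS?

-22.53125 dBFS

x − T + W/2 = -21 − (-24) + 4 = 7.
GR = (1 − 1/2) × 7² / 16 = 0.5 × 49 / 16 = 1.53125 dB.
Output = -21 − 1.53125 = -22.53125 dBFS.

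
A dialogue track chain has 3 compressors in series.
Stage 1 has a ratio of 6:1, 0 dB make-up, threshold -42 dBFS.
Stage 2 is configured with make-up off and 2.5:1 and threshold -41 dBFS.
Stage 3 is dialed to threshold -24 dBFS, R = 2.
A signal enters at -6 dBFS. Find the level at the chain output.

Stage 1: -6 dBFS is 36 dB over -42 dBFS; at 6:1 that becomes 6 dB over, giving -36 dBFS.
Stage 2: -36 dBFS is 5 dB over -41 dBFS; at 2.5:1 that becomes 2 dB over, giving -39 dBFS.
Stage 3: below threshold (-39 ≤ -24); passes unchanged; output -39 dBFS.

-39 dBFS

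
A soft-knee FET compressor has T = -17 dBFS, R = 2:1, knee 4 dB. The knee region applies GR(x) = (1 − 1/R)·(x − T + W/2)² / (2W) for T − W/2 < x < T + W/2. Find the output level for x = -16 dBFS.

x − T + W/2 = -16 − (-17) + 2 = 3.
GR = (1 − 1/2) × 3² / 8 = 0.5 × 9 / 8 = 0.5625 dB.
Output = -16 − 0.5625 = -16.5625 dBFS.

-16.5625 dBFS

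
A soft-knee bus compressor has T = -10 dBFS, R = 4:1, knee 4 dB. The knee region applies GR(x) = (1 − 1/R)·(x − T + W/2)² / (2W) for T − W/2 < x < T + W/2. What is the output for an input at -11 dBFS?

x − T + W/2 = -11 − (-10) + 2 = 1.
GR = (1 − 1/4) × 1² / 8 = 0.75 × 1 / 8 = 0.09375 dB.
Output = -11 − 0.09375 = -11.09375 dBFS.

-11.09375 dBFS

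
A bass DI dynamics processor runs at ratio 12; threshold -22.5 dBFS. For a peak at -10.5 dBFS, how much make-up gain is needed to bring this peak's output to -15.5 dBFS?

Overshoot 12 dB → 12/12 = 1 dB after compression, so the compressed level is -22.5 + 1 = -21.5 dBFS.
Make-up = target − compressed = -15.5 − (-21.5) = 6 dB.

6 dB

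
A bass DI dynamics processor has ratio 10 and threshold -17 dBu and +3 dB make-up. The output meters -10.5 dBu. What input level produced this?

Before make-up, the level was -10.5 − 3 = -13.5 dBu.
That's 3.5 dB above the -17 dBu threshold.
Undo the ratio: input overshoot = 3.5 × 10 = 35 dB, giving input = 18 dBu.

18 dBu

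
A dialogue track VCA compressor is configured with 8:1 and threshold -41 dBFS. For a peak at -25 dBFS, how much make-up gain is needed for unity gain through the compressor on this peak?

The peak compresses to -41 + 16/8 = -39 dBFS.
To reach -25 dBFS requires -25 − (-39) = 14 dB of make-up.

14 dB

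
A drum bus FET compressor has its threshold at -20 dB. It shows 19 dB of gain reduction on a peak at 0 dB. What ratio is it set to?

20:1

Input overshoot = 0 − (-20) = 20 dB.
Output overshoot = 20 − 19 = 1 dB.
Ratio = input overshoot / output overshoot = 20 / 1 = 20.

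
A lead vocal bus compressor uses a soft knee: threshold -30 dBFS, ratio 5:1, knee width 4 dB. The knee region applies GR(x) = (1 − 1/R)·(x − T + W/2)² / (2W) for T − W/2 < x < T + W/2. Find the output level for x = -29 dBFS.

x − T + W/2 = -29 − (-30) + 2 = 3.
GR = (1 − 1/5) × 3² / 8 = 0.8 × 9 / 8 = 0.9 dB.
Output = -29 − 0.9 = -29.9 dBFS.

-29.9 dBFS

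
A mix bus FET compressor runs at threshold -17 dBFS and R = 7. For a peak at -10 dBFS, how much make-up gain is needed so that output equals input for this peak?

The peak compresses to -17 + 7/7 = -16 dBFS.
To reach -10 dBFS requires -10 − (-16) = 6 dB of make-up.

6 dB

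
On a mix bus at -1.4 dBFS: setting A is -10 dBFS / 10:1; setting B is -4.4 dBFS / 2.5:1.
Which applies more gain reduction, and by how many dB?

A: 8.6 dB over, compressed to 0.86 dB over, so 7.74 dB of GR.
B: 3 dB over, compressed to 1.2 dB over, so 1.8 dB of GR.
A applies 5.94 dB more gain reduction.

A, by 5.94 dB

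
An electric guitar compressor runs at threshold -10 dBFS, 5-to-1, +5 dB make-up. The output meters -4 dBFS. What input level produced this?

-5 dBFS

Before make-up, the level was -4 − 5 = -9 dBFS.
Post-compression overshoot = -9 − (-10) = 1 dB.
Input overshoot = R × output overshoot = 5 dB → input = -10 + 5 = -5 dBFS.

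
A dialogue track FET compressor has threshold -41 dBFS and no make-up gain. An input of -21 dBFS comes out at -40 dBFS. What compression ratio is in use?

20:1

Input overshoot = -21 − (-41) = 20 dB; output overshoot = -40 − (-41) = 1 dB.
Ratio = 20 / 1 = 20.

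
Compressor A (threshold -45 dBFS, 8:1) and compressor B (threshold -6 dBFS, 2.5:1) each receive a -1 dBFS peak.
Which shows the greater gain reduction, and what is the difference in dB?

A, by 35.5 dB

A: overshoot 44 dB → output overshoot 5.5 dB → GR 38.5 dB.
B: overshoot 5 dB → output overshoot 2 dB → GR 3 dB.
A reduces 35.5 dB more.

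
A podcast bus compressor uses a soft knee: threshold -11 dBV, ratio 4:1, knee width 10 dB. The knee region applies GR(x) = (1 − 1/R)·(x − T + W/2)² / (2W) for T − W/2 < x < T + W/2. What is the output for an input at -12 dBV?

x − T + W/2 = -12 − (-11) + 5 = 4.
GR = (1 − 1/4) × 4² / 20 = 0.75 × 16 / 20 = 0.6 dB.
Output = -12 − 0.6 = -12.6 dBV.

-12.6 dBV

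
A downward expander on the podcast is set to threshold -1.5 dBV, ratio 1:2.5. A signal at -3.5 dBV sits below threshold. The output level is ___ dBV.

-6.5 dBV

The input is 2 dB below the -1.5 dBV threshold.
A 1:2.5 expander multiplies undershoot by 2.5: 2 × 2.5 = 5 dB below threshold.
Output = -1.5 − 5 = -6.5 dBV.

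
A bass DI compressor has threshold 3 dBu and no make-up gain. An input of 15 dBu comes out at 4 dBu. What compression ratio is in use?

12:1

Input overshoot = 15 − 3 = 12 dB; output overshoot = 4 − 3 = 1 dB.
Ratio = 12 / 1 = 12.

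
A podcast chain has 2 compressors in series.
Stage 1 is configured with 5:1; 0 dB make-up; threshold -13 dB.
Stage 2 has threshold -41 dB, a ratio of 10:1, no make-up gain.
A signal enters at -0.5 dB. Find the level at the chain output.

-37.95 dB

Stage 1: -0.5 dB is 12.5 dB over -13 dB; at 5:1 that becomes 2.5 dB over, giving -10.5 dB.
Stage 2: overshoot 30.5 dB → 30.5/10 = 3.05 dB → -37.95 dB.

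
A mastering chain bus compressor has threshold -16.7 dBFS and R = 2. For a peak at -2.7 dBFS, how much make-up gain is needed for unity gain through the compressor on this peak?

The peak compresses to -16.7 + 14/2 = -9.7 dBFS.
To reach -2.7 dBFS requires -2.7 − (-9.7) = 7 dB of make-up.

7 dB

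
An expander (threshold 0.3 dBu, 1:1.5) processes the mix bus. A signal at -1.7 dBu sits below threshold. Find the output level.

-2.7 dBu

Undershoot = 0.3 − (-1.7) = 2 dB.
At 1:1.5, that expands to 3 dB under threshold.
Output = 0.3 − 3 = -2.7 dBu.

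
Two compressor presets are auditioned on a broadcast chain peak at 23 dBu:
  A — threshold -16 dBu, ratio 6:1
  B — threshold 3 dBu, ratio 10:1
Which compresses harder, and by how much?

A: GR = 39 − 39/6 = 32.5 dB.
B: GR = 20 − 20/10 = 18 dB.
Difference: 14.5 dB in favour of A.

A, by 14.5 dB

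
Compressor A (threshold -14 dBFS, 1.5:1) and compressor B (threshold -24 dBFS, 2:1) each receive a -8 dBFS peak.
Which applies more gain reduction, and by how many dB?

A: overshoot 6 dB → output overshoot 4 dB → GR 2 dB.
B: overshoot 16 dB → output overshoot 8 dB → GR 8 dB.
Difference: 6 dB in favour of B.

B, by 6 dB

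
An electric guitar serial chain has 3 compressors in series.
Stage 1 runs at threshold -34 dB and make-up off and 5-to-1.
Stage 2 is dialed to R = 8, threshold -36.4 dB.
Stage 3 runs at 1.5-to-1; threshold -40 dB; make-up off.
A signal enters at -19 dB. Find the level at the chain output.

Stage 1: 15 dB above -34 dB, reduced 5:1 to 3 dB above → -31 dB.
Stage 2: overshoot 5.4 dB → 5.4/8 = 0.675 dB → -35.725 dB.
Stage 3: overshoot 4.275 dB → 4.275/1.5 = 2.85 dB → -37.15 dB.

-37.15 dB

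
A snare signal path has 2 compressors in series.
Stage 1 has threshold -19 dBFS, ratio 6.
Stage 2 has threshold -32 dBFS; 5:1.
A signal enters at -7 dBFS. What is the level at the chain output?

-29 dBFS

Stage 1: -7 dBFS is 12 dB over -19 dBFS; at 6:1 that becomes 2 dB over, giving -17 dBFS.
Stage 2: overshoot 15 dB → 15/5 = 3 dB → -29 dBFS.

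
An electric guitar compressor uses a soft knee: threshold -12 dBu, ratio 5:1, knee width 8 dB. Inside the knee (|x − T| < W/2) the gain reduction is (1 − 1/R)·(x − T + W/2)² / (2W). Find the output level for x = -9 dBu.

x − T + W/2 = -9 − (-12) + 4 = 7.
GR = (1 − 1/5) × 7² / 16 = 0.8 × 49 / 16 = 2.45 dB.
Output = -9 − 2.45 = -11.45 dBu.

-11.45 dBu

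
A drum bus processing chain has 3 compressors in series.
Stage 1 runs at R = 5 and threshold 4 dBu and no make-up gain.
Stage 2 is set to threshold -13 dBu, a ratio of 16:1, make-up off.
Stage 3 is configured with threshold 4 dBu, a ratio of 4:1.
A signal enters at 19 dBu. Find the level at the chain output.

-11.75 dBu

Stage 1: 15 dB above 4 dBu, reduced 5:1 to 3 dB above → 7 dBu.
Stage 2: 7 dBu is 20 dB over -13 dBu; at 16:1 that becomes 1.25 dB over, giving -11.75 dBu.
Stage 3: -11.75 dBu ≤ 4 dBu, so stage 3 doesn't engage; output -11.75 dBu.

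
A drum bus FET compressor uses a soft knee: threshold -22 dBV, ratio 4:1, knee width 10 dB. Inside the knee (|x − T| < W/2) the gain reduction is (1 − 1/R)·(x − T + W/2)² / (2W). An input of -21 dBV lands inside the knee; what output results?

-22.35 dBV

x − T + W/2 = -21 − (-22) + 5 = 6.
GR = (1 − 1/4) × 6² / 20 = 0.75 × 36 / 20 = 1.35 dB.
Output = -21 − 1.35 = -22.35 dBV.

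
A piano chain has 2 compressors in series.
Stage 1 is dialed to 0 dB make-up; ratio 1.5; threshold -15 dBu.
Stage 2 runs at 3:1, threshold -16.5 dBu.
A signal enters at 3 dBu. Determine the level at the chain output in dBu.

Stage 1: 18 dB above -15 dBu, reduced 1.5:1 to 12 dB above → -3 dBu.
Stage 2: 13.5 dB above -16.5 dBu, reduced 3:1 to 4.5 dB above → -12 dBu.

-12 dBu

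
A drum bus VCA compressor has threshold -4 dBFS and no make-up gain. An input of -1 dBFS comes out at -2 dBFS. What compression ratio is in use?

1.5:1

Input overshoot = -1 − (-4) = 3 dB; output overshoot = -2 − (-4) = 2 dB.
Ratio = 3 / 2 = 1.5.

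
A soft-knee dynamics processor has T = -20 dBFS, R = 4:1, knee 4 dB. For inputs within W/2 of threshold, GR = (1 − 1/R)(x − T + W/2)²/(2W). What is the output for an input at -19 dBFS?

-19.84375 dBFS

x − T + W/2 = -19 − (-20) + 2 = 3.
GR = (1 − 1/4) × 3² / 8 = 0.75 × 9 / 8 = 0.84375 dB.
Output = -19 − 0.84375 = -19.84375 dBFS.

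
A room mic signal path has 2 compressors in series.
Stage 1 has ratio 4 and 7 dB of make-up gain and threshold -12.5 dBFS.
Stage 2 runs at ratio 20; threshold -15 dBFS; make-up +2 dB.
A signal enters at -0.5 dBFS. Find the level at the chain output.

Stage 1: -0.5 dBFS is 12 dB over -12.5 dBFS; at 4:1 that becomes 3 dB over, giving -9.5 dBFS; +7 dB make-up → -2.5 dBFS.
Stage 2: 12.5 dB above -15 dBFS, reduced 20:1 to 0.625 dB above → -14.375 dBFS; +2 dB make-up → -12.375 dBFS.

-12.375 dBFS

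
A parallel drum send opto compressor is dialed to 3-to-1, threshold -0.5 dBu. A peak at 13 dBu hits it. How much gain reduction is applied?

The signal is 13.5 dB above threshold.
A 3:1 ratio leaves 4.5 dB of that excess.
GR = overshoot in − overshoot out = 13.5 − 4.5 = 9 dB.

9 dB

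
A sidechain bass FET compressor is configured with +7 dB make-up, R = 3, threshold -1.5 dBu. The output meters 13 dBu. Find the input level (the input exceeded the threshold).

21 dBu

Remove make-up: 13 − 7 = 6 dBu.
That's 7.5 dB above the -1.5 dBu threshold.
Undo the ratio: input overshoot = 7.5 × 3 = 22.5 dB, giving input = 21 dBu.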